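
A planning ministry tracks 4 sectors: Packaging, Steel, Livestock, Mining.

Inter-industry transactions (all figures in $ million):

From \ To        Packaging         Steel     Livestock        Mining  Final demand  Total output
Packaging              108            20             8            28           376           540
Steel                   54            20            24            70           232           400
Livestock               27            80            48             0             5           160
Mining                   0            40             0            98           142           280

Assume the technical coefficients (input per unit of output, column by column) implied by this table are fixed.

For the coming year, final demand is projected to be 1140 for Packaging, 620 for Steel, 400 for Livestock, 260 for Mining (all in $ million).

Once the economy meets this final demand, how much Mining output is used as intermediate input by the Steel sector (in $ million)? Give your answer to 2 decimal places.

Technical coefficients a_ij = z_ij / X_j:
  a_PP = 108/540 = 0.20, a_SP = 54/540 = 0.10, a_LP = 27/540 = 0.05, a_MP = 0/540 = 0.00
  a_PS = 20/400 = 0.05, a_SS = 20/400 = 0.05, a_LS = 80/400 = 0.20, a_MS = 40/400 = 0.10
  a_PL = 8/160 = 0.05, a_SL = 24/160 = 0.15, a_LL = 48/160 = 0.30, a_ML = 0/160 = 0.00
  a_PM = 28/280 = 0.10, a_SM = 70/280 = 0.25, a_LM = 0/280 = 0.00, a_MM = 98/280 = 0.35
I − A =
  [   0.80    -0.05    -0.05    -0.10]
  [  -0.10     0.95    -0.15    -0.25]
  [  -0.05    -0.20     0.70     0.00]
  [   0.00    -0.10     0.00     0.65]
Compute the cofactors C_ij = (−1)^(i+j)·(3×3 minor ij) of I−A; the adjugate is their transpose:
adj(I−A) = Cᵀ =
  [ 0.395250   0.036250   0.036000   0.074750]
  [ 0.050375   0.362375   0.081250   0.147125]
  [ 0.042625   0.106125   0.469750   0.047375]
  [ 0.007750   0.055750   0.012500   0.500750]
det(I−A) = Σ_j (I−A)_1j·C_1j = (0.80)(0.395250) + (-0.05)(0.050375) + (-0.05)(0.042625) + (-0.10)(0.007750) = 0.310775
(I − A)⁻¹ = adj(I−A) / det(I−A) ≈
  [   1.2718     0.1166     0.1158     0.2405]
  [   0.1621     1.1660     0.2614     0.4734]
  [   0.1372     0.3415     1.5115     0.1524]
  [   0.0249     0.1794     0.0402     1.6113]
First solve x = (I − A)⁻¹ d = adj(I−A)·d / det(I−A); in particular x_S = (0.050375·1140 + 0.362375·620 + 0.081250·400 + 0.147125·260) / 0.310775 = 352.8525 / 0.310775 ≈ 1135.3954.
Intermediate flow from M to S: z_MS = a_MS · x_S = 0.10 × 352.8525 / 0.310775 = 35.28525 / 0.310775 ≈ 113.54.

z_MS = 113.54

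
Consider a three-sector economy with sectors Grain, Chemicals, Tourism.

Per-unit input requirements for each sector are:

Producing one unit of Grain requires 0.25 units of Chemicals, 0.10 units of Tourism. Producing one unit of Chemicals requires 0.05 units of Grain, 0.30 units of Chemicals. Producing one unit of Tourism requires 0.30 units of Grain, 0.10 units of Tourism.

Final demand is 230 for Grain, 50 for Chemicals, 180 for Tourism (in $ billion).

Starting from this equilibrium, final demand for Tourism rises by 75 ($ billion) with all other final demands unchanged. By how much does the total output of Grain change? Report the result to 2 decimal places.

Δx_G = 26.35

I − A =
  [   1.00    -0.05    -0.30]
  [  -0.25     0.70     0.00]
  [  -0.10     0.00     0.90]
Cofactors of I−A, C_ij = (−1)^(i+j)·(minor ij) (rows/columns in the sector order above):
  C_11 = (0.70)(0.90) − (0.00)(0.00) = 0.6300
  C_12 = −[(-0.25)(0.90) − (0.00)(-0.10)] = 0.2250
  C_13 = (-0.25)(0.00) − (0.70)(-0.10) = 0.0700
  C_21 = −[(-0.05)(0.90) − (-0.30)(0.00)] = 0.0450
  C_22 = (1.00)(0.90) − (-0.30)(-0.10) = 0.8700
  C_23 = −[(1.00)(0.00) − (-0.05)(-0.10)] = 0.0050
  C_31 = (-0.05)(0.00) − (-0.30)(0.70) = 0.2100
  C_32 = −[(1.00)(0.00) − (-0.30)(-0.25)] = 0.0750
  C_33 = (1.00)(0.70) − (-0.05)(-0.25) = 0.6875
det(I−A) = Σ_j (I−A)_1j·C_1j = (1.00)(0.6300) + (-0.05)(0.2250) + (-0.30)(0.0700) = 0.59775
adj(I−A) = Cᵀ =
  [ 0.6300   0.0450   0.2100]
  [ 0.2250   0.8700   0.0750]
  [ 0.0700   0.0050   0.6875]
(I − A)⁻¹ = adj(I−A) / det(I−A) ≈
  [   1.0540     0.0753     0.3513]
  [   0.3764     1.4555     0.1255]
  [   0.1171     0.0084     1.1501]
Δx = (I − A)⁻¹ Δd with Δd having +75 in the Tourism component and 0 elsewhere.
So Δx_G = L_GT · (+75), where L_GT = adj(I−A)_GT / det(I−A) = 0.2100 / 0.59775.
Δx_G = 0.2100 × (+75) / 0.59775 = 15.75 / 0.59775 ≈ 26.35.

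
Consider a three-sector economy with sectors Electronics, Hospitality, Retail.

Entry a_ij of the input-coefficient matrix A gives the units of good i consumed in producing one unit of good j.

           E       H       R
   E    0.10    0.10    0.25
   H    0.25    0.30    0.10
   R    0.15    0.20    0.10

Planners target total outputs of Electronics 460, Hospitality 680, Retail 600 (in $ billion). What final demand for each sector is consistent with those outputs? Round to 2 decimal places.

I − A =
  [   0.90    -0.10    -0.25]
  [  -0.25     0.70    -0.10]
  [  -0.15    -0.20     0.90]
d = (I − A) x:
  d_E = (+0.90)·460 + (-0.10)·680 + (-0.25)·600 = 196.00
  d_H = (-0.25)·460 + (+0.70)·680 + (-0.10)·600 = 301.00
  d_R = (-0.15)·460 + (-0.20)·680 + (+0.90)·600 = 335.00

d_E = 196.00, d_H = 301.00, d_R = 335.00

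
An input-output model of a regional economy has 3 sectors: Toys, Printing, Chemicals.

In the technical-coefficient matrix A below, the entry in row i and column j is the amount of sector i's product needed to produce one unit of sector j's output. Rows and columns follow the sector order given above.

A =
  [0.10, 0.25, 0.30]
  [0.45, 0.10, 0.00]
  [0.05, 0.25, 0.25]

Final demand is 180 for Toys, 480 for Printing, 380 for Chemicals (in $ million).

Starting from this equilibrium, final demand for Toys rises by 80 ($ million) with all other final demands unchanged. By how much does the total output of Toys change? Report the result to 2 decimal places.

Δx_1 = 113.48

I − A =
  [   0.90    -0.25    -0.30]
  [  -0.45     0.90     0.00]
  [  -0.05    -0.25     0.75]
Cofactors of I−A, C_ij = (−1)^(i+j)·(minor ij) (rows/columns in the sector order above):
  C_11 = (0.90)(0.75) − (0.00)(-0.25) = 0.6750
  C_12 = −[(-0.45)(0.75) − (0.00)(-0.05)] = 0.3375
  C_13 = (-0.45)(-0.25) − (0.90)(-0.05) = 0.1575
  C_21 = −[(-0.25)(0.75) − (-0.30)(-0.25)] = 0.2625
  C_22 = (0.90)(0.75) − (-0.30)(-0.05) = 0.6600
  C_23 = −[(0.90)(-0.25) − (-0.25)(-0.05)] = 0.2375
  C_31 = (-0.25)(0.00) − (-0.30)(0.90) = 0.2700
  C_32 = −[(0.90)(0.00) − (-0.30)(-0.45)] = 0.1350
  C_33 = (0.90)(0.90) − (-0.25)(-0.45) = 0.6975
det(I−A) = Σ_j (I−A)_1j·C_1j = (0.90)(0.6750) + (-0.25)(0.3375) + (-0.30)(0.1575) = 0.475875
adj(I−A) = Cᵀ =
  [ 0.6750   0.2625   0.2700]
  [ 0.3375   0.6600   0.1350]
  [ 0.1575   0.2375   0.6975]
(I − A)⁻¹ = adj(I−A) / det(I−A) ≈
  [   1.4184     0.5516     0.5674]
  [   0.7092     1.3869     0.2837]
  [   0.3310     0.4991     1.4657]
Δx = (I − A)⁻¹ Δd with Δd having +80 in the Toys component and 0 elsewhere.
So Δx_1 = L_11 · (+80), where L_11 = adj(I−A)_11 / det(I−A) = 0.6750 / 0.475875.
Δx_1 = 0.6750 × (+80) / 0.475875 = 54.00 / 0.475875 ≈ 113.48.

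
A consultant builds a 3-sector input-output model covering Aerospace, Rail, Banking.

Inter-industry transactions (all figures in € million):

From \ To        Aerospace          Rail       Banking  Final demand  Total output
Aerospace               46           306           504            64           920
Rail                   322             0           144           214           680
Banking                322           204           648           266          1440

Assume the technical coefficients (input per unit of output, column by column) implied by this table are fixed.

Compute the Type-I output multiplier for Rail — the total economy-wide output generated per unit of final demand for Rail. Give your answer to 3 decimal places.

Technical coefficients a_ij = z_ij / X_j:
  a_AA = 46/920 = 0.05, a_RA = 322/920 = 0.35, a_BA = 322/920 = 0.35
  a_AR = 306/680 = 0.45, a_RR = 0/680 = 0.00, a_BR = 204/680 = 0.30
  a_AB = 504/1440 = 0.35, a_RB = 144/1440 = 0.10, a_BB = 648/1440 = 0.45
I − A =
  [   0.95    -0.45    -0.35]
  [  -0.35     1.00    -0.10]
  [  -0.35    -0.30     0.55]
Cofactors of I−A, C_ij = (−1)^(i+j)·(minor ij) (rows/columns in the sector order above):
  C_11 = (1.00)(0.55) − (-0.10)(-0.30) = 0.5200
  C_12 = −[(-0.35)(0.55) − (-0.10)(-0.35)] = 0.2275
  C_13 = (-0.35)(-0.30) − (1.00)(-0.35) = 0.4550
  C_21 = −[(-0.45)(0.55) − (-0.35)(-0.30)] = 0.3525
  C_22 = (0.95)(0.55) − (-0.35)(-0.35) = 0.4000
  C_23 = −[(0.95)(-0.30) − (-0.45)(-0.35)] = 0.4425
  C_31 = (-0.45)(-0.10) − (-0.35)(1.00) = 0.3950
  C_32 = −[(0.95)(-0.10) − (-0.35)(-0.35)] = 0.2175
  C_33 = (0.95)(1.00) − (-0.45)(-0.35) = 0.7925
det(I−A) = Σ_j (I−A)_1j·C_1j = (0.95)(0.5200) + (-0.45)(0.2275) + (-0.35)(0.4550) = 0.232375
adj(I−A) = Cᵀ =
  [ 0.5200   0.3525   0.3950]
  [ 0.2275   0.4000   0.2175]
  [ 0.4550   0.4425   0.7925]
(I − A)⁻¹ = adj(I−A) / det(I−A) ≈
  [   2.2378     1.5169     1.6998]
  [   0.9790     1.7214     0.9360]
  [   1.9580     1.9042     3.4104]
The output multiplier for sector j is the column-j sum of the Leontief inverse (I − A)⁻¹ = adj(I−A) / det(I−A).
Column R of adj(I−A): (0.3525, 0.4000, 0.4425); det(I−A) = 0.232375.
m_R = (0.3525 + 0.4000 + 0.4425) / 0.232375 = 1.195 / 0.232375 ≈ 5.143.

m_R = 5.143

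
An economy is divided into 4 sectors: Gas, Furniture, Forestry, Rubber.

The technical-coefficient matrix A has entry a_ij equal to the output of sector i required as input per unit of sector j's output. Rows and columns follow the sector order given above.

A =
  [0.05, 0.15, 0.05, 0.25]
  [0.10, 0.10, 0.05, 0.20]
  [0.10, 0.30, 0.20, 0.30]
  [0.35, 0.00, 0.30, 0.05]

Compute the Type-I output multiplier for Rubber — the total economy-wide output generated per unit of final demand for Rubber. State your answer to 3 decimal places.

I − A =
  [   0.95    -0.15    -0.05    -0.25]
  [  -0.10     0.90    -0.05    -0.20]
  [  -0.10    -0.30     0.80    -0.30]
  [  -0.35     0.00    -0.30     0.95]
Compute the cofactors C_ij = (−1)^(i+j)·(3×3 minor ij) of I−A; the adjugate is their transpose:
adj(I−A) = Cᵀ =
  [ 0.570750   0.137250   0.126375   0.219000]
  [ 0.139000   0.549000   0.113500   0.188000]
  [ 0.229500   0.274500   0.708750   0.342000]
  [ 0.282750   0.137250   0.270375   0.651000]
det(I−A) = Σ_j (I−A)_1j·C_1j = (0.95)(0.570750) + (-0.15)(0.139000) + (-0.05)(0.229500) + (-0.25)(0.282750) = 0.4392
(I − A)⁻¹ = adj(I−A) / det(I−A) ≈
  [   1.2995     0.3125     0.2877     0.4986]
  [   0.3165     1.2500     0.2584     0.4281]
  [   0.5225     0.6250     1.6137     0.7787]
  [   0.6438     0.3125     0.6156     1.4822]
The output multiplier for sector j is the column-j sum of the Leontief inverse (I − A)⁻¹ = adj(I−A) / det(I−A).
Column 4 of adj(I−A): (0.219000, 0.188000, 0.342000, 0.651000); det(I−A) = 0.4392.
m_4 = (0.219000 + 0.188000 + 0.342000 + 0.651000) / 0.4392 = 1.40 / 0.4392 ≈ 3.188.

m_4 = 3.188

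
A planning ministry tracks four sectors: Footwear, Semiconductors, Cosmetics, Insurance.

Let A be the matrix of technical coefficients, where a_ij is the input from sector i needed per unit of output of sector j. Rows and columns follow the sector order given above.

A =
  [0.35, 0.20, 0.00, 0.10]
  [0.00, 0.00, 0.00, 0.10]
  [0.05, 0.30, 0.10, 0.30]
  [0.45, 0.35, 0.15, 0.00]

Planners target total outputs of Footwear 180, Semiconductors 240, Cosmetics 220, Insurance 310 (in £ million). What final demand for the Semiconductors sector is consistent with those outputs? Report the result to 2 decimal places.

I − A =
  [   0.65    -0.20     0.00    -0.10]
  [   0.00     1.00     0.00    -0.10]
  [  -0.05    -0.30     0.90    -0.30]
  [  -0.45    -0.35    -0.15     1.00]
d = (I − A) x:
  d_1 = (+0.65)·180 + (-0.20)·240 + (+0.00)·220 + (-0.10)·310 = 38.00
  d_2 = (+0.00)·180 + (+1.00)·240 + (+0.00)·220 + (-0.10)·310 = 209.00
  d_3 = (-0.05)·180 + (-0.30)·240 + (+0.90)·220 + (-0.30)·310 = 24.00
  d_4 = (-0.45)·180 + (-0.35)·240 + (-0.15)·220 + (+1.00)·310 = 112.00

d_2 = 209.00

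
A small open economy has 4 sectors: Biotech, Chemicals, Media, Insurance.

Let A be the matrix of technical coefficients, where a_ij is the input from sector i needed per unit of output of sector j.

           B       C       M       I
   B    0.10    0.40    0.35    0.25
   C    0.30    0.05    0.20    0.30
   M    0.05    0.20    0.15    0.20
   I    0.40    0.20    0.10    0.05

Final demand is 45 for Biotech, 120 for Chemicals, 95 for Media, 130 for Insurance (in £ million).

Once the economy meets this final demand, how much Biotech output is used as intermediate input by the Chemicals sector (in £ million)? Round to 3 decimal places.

z_BC = 241.920

I − A =
  [   0.90    -0.40    -0.35    -0.25]
  [  -0.30     0.95    -0.20    -0.30]
  [  -0.05    -0.20     0.85    -0.20]
  [  -0.40    -0.20    -0.10     0.95]
Compute the cofactors C_ij = (−1)^(i+j)·(3×3 minor ij) of I−A; the adjugate is their transpose:
adj(I−A) = Cᵀ =
  [ 0.645125   0.443000   0.416625   0.397375]
  [ 0.365250   0.577875   0.327250   0.347500]
  [ 0.211125   0.240500   0.486250   0.233875]
  [ 0.370750   0.333500   0.295500   0.547125]
det(I−A) = Σ_j (I−A)_1j·C_1j = (0.90)(0.645125) + (-0.40)(0.365250) + (-0.35)(0.211125) + (-0.25)(0.370750) = 0.26793125
(I − A)⁻¹ = adj(I−A) / det(I−A) ≈
  [   2.4078     1.6534     1.5550     1.4831]
  [   1.3632     2.1568     1.2214     1.2970]
  [   0.7880     0.8976     1.8148     0.8729]
  [   1.3838     1.2447     1.1029     2.0420]
First solve x = (I − A)⁻¹ d = adj(I−A)·d / det(I−A); in particular x_C = (0.365250·45 + 0.577875·120 + 0.327250·95 + 0.347500·130) / 0.26793125 = 162.045 / 0.26793125 ≈ 604.80067.
Intermediate flow from B to C: z_BC = a_BC · x_C = 0.40 × 162.045 / 0.26793125 = 64.818 / 0.26793125 ≈ 241.920.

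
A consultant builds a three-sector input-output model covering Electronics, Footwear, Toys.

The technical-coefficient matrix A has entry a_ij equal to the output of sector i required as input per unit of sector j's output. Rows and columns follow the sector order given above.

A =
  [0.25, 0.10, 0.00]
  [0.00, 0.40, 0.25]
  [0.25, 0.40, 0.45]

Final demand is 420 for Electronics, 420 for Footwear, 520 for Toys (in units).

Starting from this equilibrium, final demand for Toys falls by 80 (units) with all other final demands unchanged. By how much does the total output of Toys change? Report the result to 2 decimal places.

I − A =
  [   0.75    -0.10     0.00]
  [   0.00     0.60    -0.25]
  [  -0.25    -0.40     0.55]
Cofactors of I−A, C_ij = (−1)^(i+j)·(minor ij) (rows/columns in the sector order above):
  C_11 = (0.60)(0.55) − (-0.25)(-0.40) = 0.2300
  C_12 = −[(0.00)(0.55) − (-0.25)(-0.25)] = 0.0625
  C_13 = (0.00)(-0.40) − (0.60)(-0.25) = 0.1500
  C_21 = −[(-0.10)(0.55) − (0.00)(-0.40)] = 0.0550
  C_22 = (0.75)(0.55) − (0.00)(-0.25) = 0.4125
  C_23 = −[(0.75)(-0.40) − (-0.10)(-0.25)] = 0.3250
  C_31 = (-0.10)(-0.25) − (0.00)(0.60) = 0.0250
  C_32 = −[(0.75)(-0.25) − (0.00)(0.00)] = 0.1875
  C_33 = (0.75)(0.60) − (-0.10)(0.00) = 0.4500
det(I−A) = Σ_j (I−A)_1j·C_1j = (0.75)(0.2300) + (-0.10)(0.0625) + (0.00)(0.1500) = 0.16625
adj(I−A) = Cᵀ =
  [ 0.2300   0.0550   0.0250]
  [ 0.0625   0.4125   0.1875]
  [ 0.1500   0.3250   0.4500]
(I − A)⁻¹ = adj(I−A) / det(I−A) ≈
  [   1.3835     0.3308     0.1504]
  [   0.3759     2.4812     1.1278]
  [   0.9023     1.9549     2.7068]
Δx = (I − A)⁻¹ Δd with Δd having -80 in the Toys component and 0 elsewhere.
So Δx_T = L_TT · (-80), where L_TT = adj(I−A)_TT / det(I−A) = 0.4500 / 0.16625.
Δx_T = 0.4500 × (-80) / 0.16625 = -36.00 / 0.16625 ≈ -216.54.

Δx_T = -216.54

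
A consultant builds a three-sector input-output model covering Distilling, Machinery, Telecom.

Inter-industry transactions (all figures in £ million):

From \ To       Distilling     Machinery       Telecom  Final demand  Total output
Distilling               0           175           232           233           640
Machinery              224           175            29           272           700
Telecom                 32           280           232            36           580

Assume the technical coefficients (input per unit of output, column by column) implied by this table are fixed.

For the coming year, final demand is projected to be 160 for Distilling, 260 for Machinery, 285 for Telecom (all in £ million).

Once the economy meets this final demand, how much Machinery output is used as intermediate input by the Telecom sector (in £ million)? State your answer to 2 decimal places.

Technical coefficients a_ij = z_ij / X_j:
  a_11 = 0/640 = 0.00, a_21 = 224/640 = 0.35, a_31 = 32/640 = 0.05
  a_12 = 175/700 = 0.25, a_22 = 175/700 = 0.25, a_32 = 280/700 = 0.40
  a_13 = 232/580 = 0.40, a_23 = 29/580 = 0.05, a_33 = 232/580 = 0.40
I − A =
  [   1.00    -0.25    -0.40]
  [  -0.35     0.75    -0.05]
  [  -0.05    -0.40     0.60]
Cofactors of I−A, C_ij = (−1)^(i+j)·(minor ij) (rows/columns in the sector order above):
  C_11 = (0.75)(0.60) − (-0.05)(-0.40) = 0.4300
  C_12 = −[(-0.35)(0.60) − (-0.05)(-0.05)] = 0.2125
  C_13 = (-0.35)(-0.40) − (0.75)(-0.05) = 0.1775
  C_21 = −[(-0.25)(0.60) − (-0.40)(-0.40)] = 0.3100
  C_22 = (1.00)(0.60) − (-0.40)(-0.05) = 0.5800
  C_23 = −[(1.00)(-0.40) − (-0.25)(-0.05)] = 0.4125
  C_31 = (-0.25)(-0.05) − (-0.40)(0.75) = 0.3125
  C_32 = −[(1.00)(-0.05) − (-0.40)(-0.35)] = 0.1900
  C_33 = (1.00)(0.75) − (-0.25)(-0.35) = 0.6625
det(I−A) = Σ_j (I−A)_1j·C_1j = (1.00)(0.4300) + (-0.25)(0.2125) + (-0.40)(0.1775) = 0.305875
adj(I−A) = Cᵀ =
  [ 0.4300   0.3100   0.3125]
  [ 0.2125   0.5800   0.1900]
  [ 0.1775   0.4125   0.6625]
(I − A)⁻¹ = adj(I−A) / det(I−A) ≈
  [   1.4058     1.0135     1.0217]
  [   0.6947     1.8962     0.6212]
  [   0.5803     1.3486     2.1659]
First solve x = (I − A)⁻¹ d = adj(I−A)·d / det(I−A); in particular x_3 = (0.1775·160 + 0.4125·260 + 0.6625·285) / 0.305875 = 324.4625 / 0.305875 ≈ 1060.7683.
Intermediate flow from 2 to 3: z_23 = a_23 · x_3 = 0.05 × 324.4625 / 0.305875 = 16.223125 / 0.305875 ≈ 53.04.

z_23 = 53.04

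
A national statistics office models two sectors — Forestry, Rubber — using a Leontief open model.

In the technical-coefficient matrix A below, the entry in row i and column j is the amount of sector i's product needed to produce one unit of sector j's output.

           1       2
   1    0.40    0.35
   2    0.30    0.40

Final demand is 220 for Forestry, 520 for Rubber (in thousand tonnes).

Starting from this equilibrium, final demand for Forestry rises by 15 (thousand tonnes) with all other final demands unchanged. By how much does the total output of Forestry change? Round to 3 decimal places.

I − A =
  [   0.60    -0.35]
  [  -0.30     0.60]
det(I−A) = (0.60)(0.60) − (-0.35)(-0.30) = 0.2550
adj(I−A) = [[0.60, 0.35], [0.30, 0.60]]
(I − A)⁻¹ = adj(I−A) / det(I−A) ≈
  [   2.3529     1.3725]
  [   1.1765     2.3529]
Δx = (I − A)⁻¹ Δd with Δd having +15 in the Forestry component and 0 elsewhere.
So Δx_1 = L_11 · (+15), where L_11 = adj(I−A)_11 / det(I−A) = 0.60 / 0.2550.
Δx_1 = 0.60 × (+15) / 0.2550 = 9.00 / 0.2550 ≈ 35.294.

Δx_1 = 35.294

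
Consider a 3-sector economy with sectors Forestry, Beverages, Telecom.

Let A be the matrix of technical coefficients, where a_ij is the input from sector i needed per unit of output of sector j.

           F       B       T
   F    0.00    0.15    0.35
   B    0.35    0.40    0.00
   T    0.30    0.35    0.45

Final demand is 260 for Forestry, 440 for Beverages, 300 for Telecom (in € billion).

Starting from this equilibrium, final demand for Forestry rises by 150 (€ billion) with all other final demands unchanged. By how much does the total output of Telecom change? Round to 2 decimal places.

Δx_T = 232.39

I − A =
  [   1.00    -0.15    -0.35]
  [  -0.35     0.60     0.00]
  [  -0.30    -0.35     0.55]
Cofactors of I−A, C_ij = (−1)^(i+j)·(minor ij) (rows/columns in the sector order above):
  C_11 = (0.60)(0.55) − (0.00)(-0.35) = 0.3300
  C_12 = −[(-0.35)(0.55) − (0.00)(-0.30)] = 0.1925
  C_13 = (-0.35)(-0.35) − (0.60)(-0.30) = 0.3025
  C_21 = −[(-0.15)(0.55) − (-0.35)(-0.35)] = 0.2050
  C_22 = (1.00)(0.55) − (-0.35)(-0.30) = 0.4450
  C_23 = −[(1.00)(-0.35) − (-0.15)(-0.30)] = 0.3950
  C_31 = (-0.15)(0.00) − (-0.35)(0.60) = 0.2100
  C_32 = −[(1.00)(0.00) − (-0.35)(-0.35)] = 0.1225
  C_33 = (1.00)(0.60) − (-0.15)(-0.35) = 0.5475
det(I−A) = Σ_j (I−A)_1j·C_1j = (1.00)(0.3300) + (-0.15)(0.1925) + (-0.35)(0.3025) = 0.19525
adj(I−A) = Cᵀ =
  [ 0.3300   0.2050   0.2100]
  [ 0.1925   0.4450   0.1225]
  [ 0.3025   0.3950   0.5475]
(I − A)⁻¹ = adj(I−A) / det(I−A) ≈
  [   1.6901     1.0499     1.0755]
  [   0.9859     2.2791     0.6274]
  [   1.5493     2.0230     2.8041]
Δx = (I − A)⁻¹ Δd with Δd having +150 in the Forestry component and 0 elsewhere.
So Δx_T = L_TF · (+150), where L_TF = adj(I−A)_TF / det(I−A) = 0.3025 / 0.19525.
Δx_T = 0.3025 × (+150) / 0.19525 = 45.375 / 0.19525 ≈ 232.39.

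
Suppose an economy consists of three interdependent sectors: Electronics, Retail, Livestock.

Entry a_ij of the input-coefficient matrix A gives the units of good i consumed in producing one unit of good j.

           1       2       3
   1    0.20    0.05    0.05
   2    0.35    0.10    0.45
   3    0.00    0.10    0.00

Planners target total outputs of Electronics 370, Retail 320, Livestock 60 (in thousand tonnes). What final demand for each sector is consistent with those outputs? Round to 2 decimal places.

I − A =
  [   0.80    -0.05    -0.05]
  [  -0.35     0.90    -0.45]
  [   0.00    -0.10     1.00]
d = (I − A) x:
  d_1 = (+0.80)·370 + (-0.05)·320 + (-0.05)·60 = 277.00
  d_2 = (-0.35)·370 + (+0.90)·320 + (-0.45)·60 = 131.50
  d_3 = (+0.00)·370 + (-0.10)·320 + (+1.00)·60 = 28.00

d_1 = 277.00, d_2 = 131.50, d_3 = 28.00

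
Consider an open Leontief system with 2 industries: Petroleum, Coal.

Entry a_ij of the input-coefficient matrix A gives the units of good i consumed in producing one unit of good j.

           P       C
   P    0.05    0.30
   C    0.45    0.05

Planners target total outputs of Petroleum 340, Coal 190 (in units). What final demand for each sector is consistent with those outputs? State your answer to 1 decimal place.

I − A =
  [   0.95    -0.30]
  [  -0.45     0.95]
d = (I − A) x:
  d_P = (+0.95)·340 + (-0.30)·190 = 266.0
  d_C = (-0.45)·340 + (+0.95)·190 = 27.5

d_P = 266.0, d_C = 27.5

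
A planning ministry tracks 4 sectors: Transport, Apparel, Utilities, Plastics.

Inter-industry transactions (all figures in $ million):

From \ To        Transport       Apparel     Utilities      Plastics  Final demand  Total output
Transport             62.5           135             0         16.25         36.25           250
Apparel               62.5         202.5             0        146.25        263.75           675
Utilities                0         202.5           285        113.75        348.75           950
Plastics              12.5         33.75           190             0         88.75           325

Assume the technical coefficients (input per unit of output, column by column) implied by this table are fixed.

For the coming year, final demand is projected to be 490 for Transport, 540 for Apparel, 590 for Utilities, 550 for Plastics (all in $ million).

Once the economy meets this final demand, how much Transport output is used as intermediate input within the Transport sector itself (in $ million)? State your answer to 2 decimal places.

z_11 = 314.02

Technical coefficients a_ij = z_ij / X_j:
  a_11 = 62.5/250 = 0.25, a_21 = 62.5/250 = 0.25, a_31 = 0/250 = 0.00, a_41 = 12.5/250 = 0.05
  a_12 = 135/675 = 0.20, a_22 = 202.5/675 = 0.30, a_32 = 202.5/675 = 0.30, a_42 = 33.75/675 = 0.05
  a_13 = 0/950 = 0.00, a_23 = 0/950 = 0.00, a_33 = 285/950 = 0.30, a_43 = 190/950 = 0.20
  a_14 = 16.25/325 = 0.05, a_24 = 146.25/325 = 0.45, a_34 = 113.75/325 = 0.35, a_44 = 0/325 = 0.00
I − A =
  [   0.75    -0.20     0.00    -0.05]
  [  -0.25     0.70     0.00    -0.45]
  [   0.00    -0.30     0.70    -0.35]
  [  -0.05    -0.05    -0.20     1.00]
Compute the cofactors C_ij = (−1)^(i+j)·(3×3 minor ij) of I−A; the adjugate is their transpose:
adj(I−A) = Cᵀ =
  [ 0.398250   0.130750   0.025000   0.087500]
  [ 0.173250   0.470750   0.070000   0.245000]
  [ 0.098375   0.240875   0.451250   0.271250]
  [ 0.048250   0.078250   0.095000   0.332500]
det(I−A) = Σ_j (I−A)_1j·C_1j = (0.75)(0.398250) + (-0.20)(0.173250) + (0.00)(0.098375) + (-0.05)(0.048250) = 0.261625
(I − A)⁻¹ = adj(I−A) / det(I−A) ≈
  [   1.5222     0.4998     0.0956     0.3344]
  [   0.6622     1.7993     0.2676     0.9365]
  [   0.3760     0.9207     1.7248     1.0368]
  [   0.1844     0.2991     0.3631     1.2709]
First solve x = (I − A)⁻¹ d = adj(I−A)·d / det(I−A); in particular x_1 = (0.398250·490 + 0.130750·540 + 0.025000·590 + 0.087500·550) / 0.261625 = 328.6225 / 0.261625 ≈ 1256.0822.
Intermediate flow from 1 to 1: z_11 = a_11 · x_1 = 0.25 × 328.6225 / 0.261625 = 82.155625 / 0.261625 ≈ 314.02.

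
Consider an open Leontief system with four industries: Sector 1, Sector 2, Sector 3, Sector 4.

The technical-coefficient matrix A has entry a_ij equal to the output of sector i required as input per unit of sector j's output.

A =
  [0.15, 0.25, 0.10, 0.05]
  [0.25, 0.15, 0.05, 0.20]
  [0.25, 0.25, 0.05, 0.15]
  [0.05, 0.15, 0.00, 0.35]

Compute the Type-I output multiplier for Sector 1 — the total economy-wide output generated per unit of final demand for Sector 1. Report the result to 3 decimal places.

m_1 = 2.647

I − A =
  [   0.85    -0.25    -0.10    -0.05]
  [  -0.25     0.85    -0.05    -0.20]
  [  -0.25    -0.25     0.95    -0.15]
  [  -0.05    -0.15     0.00     0.65]
Compute the cofactors C_ij = (−1)^(i+j)·(3×3 minor ij) of I−A; the adjugate is their transpose:
adj(I−A) = Cᵀ =
  [ 0.487125   0.180000   0.060750   0.106875]
  [ 0.172375   0.505500   0.044750   0.179125]
  [ 0.185750   0.201000   0.397000   0.167750]
  [ 0.077250   0.130500   0.015000   0.585750]
det(I−A) = Σ_j (I−A)_1j·C_1j = (0.85)(0.487125) + (-0.25)(0.172375) + (-0.10)(0.185750) + (-0.05)(0.077250) = 0.348525
(I − A)⁻¹ = adj(I−A) / det(I−A) ≈
  [   1.3977     0.5165     0.1743     0.3066]
  [   0.4946     1.4504     0.1284     0.5140]
  [   0.5330     0.5767     1.1391     0.4813]
  [   0.2216     0.3744     0.0430     1.6807]
The output multiplier for sector j is the column-j sum of the Leontief inverse (I − A)⁻¹ = adj(I−A) / det(I−A).
Column 1 of adj(I−A): (0.487125, 0.172375, 0.185750, 0.077250); det(I−A) = 0.348525.
m_1 = (0.487125 + 0.172375 + 0.185750 + 0.077250) / 0.348525 = 0.9225 / 0.348525 ≈ 2.647.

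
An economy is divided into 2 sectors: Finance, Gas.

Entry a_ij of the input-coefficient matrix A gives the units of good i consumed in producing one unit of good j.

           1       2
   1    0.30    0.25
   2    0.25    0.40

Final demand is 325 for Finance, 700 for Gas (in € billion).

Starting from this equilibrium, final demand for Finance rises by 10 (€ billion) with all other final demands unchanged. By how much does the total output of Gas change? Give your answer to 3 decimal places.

I − A =
  [   0.70    -0.25]
  [  -0.25     0.60]
det(I−A) = (0.70)(0.60) − (-0.25)(-0.25) = 0.3575
adj(I−A) = [[0.60, 0.25], [0.25, 0.70]]
(I − A)⁻¹ = adj(I−A) / det(I−A) ≈
  [   1.6783     0.6993]
  [   0.6993     1.9580]
Δx = (I − A)⁻¹ Δd with Δd having +10 in the Finance component and 0 elsewhere.
So Δx_2 = L_21 · (+10), where L_21 = adj(I−A)_21 / det(I−A) = 0.25 / 0.3575.
Δx_2 = 0.25 × (+10) / 0.3575 = 2.50 / 0.3575 ≈ 6.993.

Δx_2 = 6.993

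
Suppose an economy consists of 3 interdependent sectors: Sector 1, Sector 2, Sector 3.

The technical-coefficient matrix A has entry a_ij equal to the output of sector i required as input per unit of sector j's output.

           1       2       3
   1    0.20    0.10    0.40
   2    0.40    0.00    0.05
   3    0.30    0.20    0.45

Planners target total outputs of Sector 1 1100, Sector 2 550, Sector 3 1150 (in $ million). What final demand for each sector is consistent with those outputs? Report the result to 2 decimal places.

I − A =
  [   0.80    -0.10    -0.40]
  [  -0.40     1.00    -0.05]
  [  -0.30    -0.20     0.55]
d = (I − A) x:
  d_1 = (+0.80)·1100 + (-0.10)·550 + (-0.40)·1150 = 365.00
  d_2 = (-0.40)·1100 + (+1.00)·550 + (-0.05)·1150 = 52.50
  d_3 = (-0.30)·1100 + (-0.20)·550 + (+0.55)·1150 = 192.50

d_1 = 365.00, d_2 = 52.50, d_3 = 192.50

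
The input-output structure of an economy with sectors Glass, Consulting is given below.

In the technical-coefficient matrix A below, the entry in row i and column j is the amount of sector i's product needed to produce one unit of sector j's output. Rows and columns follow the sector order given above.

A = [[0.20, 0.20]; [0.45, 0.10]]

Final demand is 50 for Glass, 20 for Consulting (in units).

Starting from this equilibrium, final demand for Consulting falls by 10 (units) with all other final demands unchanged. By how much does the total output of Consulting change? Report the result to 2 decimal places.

I − A =
  [   0.80    -0.20]
  [  -0.45     0.90]
det(I−A) = (0.80)(0.90) − (-0.20)(-0.45) = 0.6300
adj(I−A) = [[0.90, 0.20], [0.45, 0.80]]
(I − A)⁻¹ = adj(I−A) / det(I−A) ≈
  [   1.4286     0.3175]
  [   0.7143     1.2698]
Δx = (I − A)⁻¹ Δd with Δd having -10 in the Consulting component and 0 elsewhere.
So Δx_C = L_CC · (-10), where L_CC = adj(I−A)_CC / det(I−A) = 0.80 / 0.6300.
Δx_C = 0.80 × (-10) / 0.6300 = -8.00 / 0.6300 ≈ -12.70.

Δx_C = -12.70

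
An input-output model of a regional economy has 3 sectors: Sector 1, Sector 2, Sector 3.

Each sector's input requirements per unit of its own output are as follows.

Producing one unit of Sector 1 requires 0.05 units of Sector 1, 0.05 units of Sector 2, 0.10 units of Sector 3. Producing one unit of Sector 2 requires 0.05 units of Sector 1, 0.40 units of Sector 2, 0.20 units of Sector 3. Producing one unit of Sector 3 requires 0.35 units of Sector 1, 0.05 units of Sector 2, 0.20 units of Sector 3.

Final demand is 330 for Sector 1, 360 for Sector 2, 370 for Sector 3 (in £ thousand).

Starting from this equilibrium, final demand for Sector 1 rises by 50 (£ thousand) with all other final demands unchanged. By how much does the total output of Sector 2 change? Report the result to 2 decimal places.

Δx_2 = 5.36

I − A =
  [   0.95    -0.05    -0.35]
  [  -0.05     0.60    -0.05]
  [  -0.10    -0.20     0.80]
Cofactors of I−A, C_ij = (−1)^(i+j)·(minor ij) (rows/columns in the sector order above):
  C_11 = (0.60)(0.80) − (-0.05)(-0.20) = 0.4700
  C_12 = −[(-0.05)(0.80) − (-0.05)(-0.10)] = 0.0450
  C_13 = (-0.05)(-0.20) − (0.60)(-0.10) = 0.0700
  C_21 = −[(-0.05)(0.80) − (-0.35)(-0.20)] = 0.1100
  C_22 = (0.95)(0.80) − (-0.35)(-0.10) = 0.7250
  C_23 = −[(0.95)(-0.20) − (-0.05)(-0.10)] = 0.1950
  C_31 = (-0.05)(-0.05) − (-0.35)(0.60) = 0.2125
  C_32 = −[(0.95)(-0.05) − (-0.35)(-0.05)] = 0.0650
  C_33 = (0.95)(0.60) − (-0.05)(-0.05) = 0.5675
det(I−A) = Σ_j (I−A)_1j·C_1j = (0.95)(0.4700) + (-0.05)(0.0450) + (-0.35)(0.0700) = 0.41975
adj(I−A) = Cᵀ =
  [ 0.4700   0.1100   0.2125]
  [ 0.0450   0.7250   0.0650]
  [ 0.0700   0.1950   0.5675]
(I − A)⁻¹ = adj(I−A) / det(I−A) ≈
  [   1.1197     0.2621     0.5063]
  [   0.1072     1.7272     0.1549]
  [   0.1668     0.4646     1.3520]
Δx = (I − A)⁻¹ Δd with Δd having +50 in the Sector 1 component and 0 elsewhere.
So Δx_2 = L_21 · (+50), where L_21 = adj(I−A)_21 / det(I−A) = 0.0450 / 0.41975.
Δx_2 = 0.0450 × (+50) / 0.41975 = 2.25 / 0.41975 ≈ 5.36.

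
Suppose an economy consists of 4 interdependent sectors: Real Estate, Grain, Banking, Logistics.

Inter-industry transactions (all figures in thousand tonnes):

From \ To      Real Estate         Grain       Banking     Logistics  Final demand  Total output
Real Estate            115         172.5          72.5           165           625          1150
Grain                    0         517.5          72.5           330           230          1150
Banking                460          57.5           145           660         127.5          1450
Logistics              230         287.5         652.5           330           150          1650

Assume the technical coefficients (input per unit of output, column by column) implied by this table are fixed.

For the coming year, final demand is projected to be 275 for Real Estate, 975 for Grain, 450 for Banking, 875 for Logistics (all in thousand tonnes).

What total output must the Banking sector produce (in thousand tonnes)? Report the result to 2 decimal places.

x_B = 3522.05

Technical coefficients a_ij = z_ij / X_j:
  a_RR = 115/1150 = 0.10, a_GR = 0/1150 = 0.00, a_BR = 460/1150 = 0.40, a_LR = 230/1150 = 0.20
  a_RG = 172.5/1150 = 0.15, a_GG = 517.5/1150 = 0.45, a_BG = 57.5/1150 = 0.05, a_LG = 287.5/1150 = 0.25
  a_RB = 72.5/1450 = 0.05, a_GB = 72.5/1450 = 0.05, a_BB = 145/1450 = 0.10, a_LB = 652.5/1450 = 0.45
  a_RL = 165/1650 = 0.10, a_GL = 330/1650 = 0.20, a_BL = 660/1650 = 0.40, a_LL = 330/1650 = 0.20
I − A =
  [   0.90    -0.15    -0.05    -0.10]
  [   0.00     0.55    -0.05    -0.20]
  [  -0.40    -0.05     0.90    -0.40]
  [  -0.20    -0.25    -0.45     0.80]
Compute the cofactors C_ij = (−1)^(i+j)·(3×3 minor ij) of I−A; the adjugate is their transpose:
adj(I−A) = Cᵀ =
  [ 0.24050   0.11275   0.06500   0.09075]
  [ 0.09200   0.43000   0.11800   0.17800]
  [ 0.20200   0.19500   0.33400   0.24100]
  [ 0.20250   0.27225   0.24100   0.42925]
det(I−A) = Σ_j (I−A)_1j·C_1j = (0.90)(0.24050) + (-0.15)(0.09200) + (-0.05)(0.20200) + (-0.10)(0.20250) = 0.1723
(I − A)⁻¹ = adj(I−A) / det(I−A) ≈
  [   1.3958     0.6544     0.3772     0.5267]
  [   0.5340     2.4956     0.6849     1.0331]
  [   1.1724     1.1317     1.9385     1.3987]
  [   1.1753     1.5801     1.3987     2.4913]
x = (I − A)⁻¹ d = adj(I−A)·d / det(I−A), with det(I−A) = 0.1723:
  x_R = (0.24050·275 + 0.11275·975 + 0.06500·450 + 0.09075·875) / 0.1723 = 284.725 / 0.1723 ≈ 1652.50
  x_G = (0.09200·275 + 0.43000·975 + 0.11800·450 + 0.17800·875) / 0.1723 = 653.40 / 0.1723 ≈ 3792.22
  x_B = (0.20200·275 + 0.19500·975 + 0.33400·450 + 0.24100·875) / 0.1723 = 606.85 / 0.1723 ≈ 3522.05
  x_L = (0.20250·275 + 0.27225·975 + 0.24100·450 + 0.42925·875) / 0.1723 = 805.175 / 0.1723 ≈ 4673.10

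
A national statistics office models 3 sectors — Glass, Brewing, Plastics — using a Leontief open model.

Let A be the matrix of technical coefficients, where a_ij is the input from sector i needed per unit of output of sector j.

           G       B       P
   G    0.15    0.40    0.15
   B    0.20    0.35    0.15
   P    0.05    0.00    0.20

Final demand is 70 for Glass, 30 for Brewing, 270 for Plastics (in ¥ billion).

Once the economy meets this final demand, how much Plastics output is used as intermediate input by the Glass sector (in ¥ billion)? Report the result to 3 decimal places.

I − A =
  [   0.85    -0.40    -0.15]
  [  -0.20     0.65    -0.15]
  [  -0.05     0.00     0.80]
Cofactors of I−A, C_ij = (−1)^(i+j)·(minor ij) (rows/columns in the sector order above):
  C_11 = (0.65)(0.80) − (-0.15)(0.00) = 0.5200
  C_12 = −[(-0.20)(0.80) − (-0.15)(-0.05)] = 0.1675
  C_13 = (-0.20)(0.00) − (0.65)(-0.05) = 0.0325
  C_21 = −[(-0.40)(0.80) − (-0.15)(0.00)] = 0.3200
  C_22 = (0.85)(0.80) − (-0.15)(-0.05) = 0.6725
  C_23 = −[(0.85)(0.00) − (-0.40)(-0.05)] = 0.0200
  C_31 = (-0.40)(-0.15) − (-0.15)(0.65) = 0.1575
  C_32 = −[(0.85)(-0.15) − (-0.15)(-0.20)] = 0.1575
  C_33 = (0.85)(0.65) − (-0.40)(-0.20) = 0.4725
det(I−A) = Σ_j (I−A)_1j·C_1j = (0.85)(0.5200) + (-0.40)(0.1675) + (-0.15)(0.0325) = 0.370125
adj(I−A) = Cᵀ =
  [ 0.5200   0.3200   0.1575]
  [ 0.1675   0.6725   0.1575]
  [ 0.0325   0.0200   0.4725]
(I − A)⁻¹ = adj(I−A) / det(I−A) ≈
  [   1.4049     0.8646     0.4255]
  [   0.4525     1.8170     0.4255]
  [   0.0878     0.0540     1.2766]
First solve x = (I − A)⁻¹ d = adj(I−A)·d / det(I−A); in particular x_G = (0.5200·70 + 0.3200·30 + 0.1575·270) / 0.370125 = 88.525 / 0.370125 ≈ 239.17595.
Intermediate flow from P to G: z_PG = a_PG · x_G = 0.05 × 88.525 / 0.370125 = 4.42625 / 0.370125 ≈ 11.959.

z_PG = 11.959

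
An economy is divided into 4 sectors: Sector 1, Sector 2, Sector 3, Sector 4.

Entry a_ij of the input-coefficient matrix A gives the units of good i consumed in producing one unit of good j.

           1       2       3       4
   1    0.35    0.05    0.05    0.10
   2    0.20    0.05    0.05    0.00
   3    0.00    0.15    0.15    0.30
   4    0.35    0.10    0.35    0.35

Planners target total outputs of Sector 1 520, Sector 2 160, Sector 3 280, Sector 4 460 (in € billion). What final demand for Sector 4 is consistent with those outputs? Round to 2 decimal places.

I − A =
  [   0.65    -0.05    -0.05    -0.10]
  [  -0.20     0.95    -0.05     0.00]
  [   0.00    -0.15     0.85    -0.30]
  [  -0.35    -0.10    -0.35     0.65]
d = (I − A) x:
  d_1 = (+0.65)·520 + (-0.05)·160 + (-0.05)·280 + (-0.10)·460 = 270.00
  d_2 = (-0.20)·520 + (+0.95)·160 + (-0.05)·280 + (+0.00)·460 = 34.00
  d_3 = (+0.00)·520 + (-0.15)·160 + (+0.85)·280 + (-0.30)·460 = 76.00
  d_4 = (-0.35)·520 + (-0.10)·160 + (-0.35)·280 + (+0.65)·460 = 3.00

d_4 = 3.00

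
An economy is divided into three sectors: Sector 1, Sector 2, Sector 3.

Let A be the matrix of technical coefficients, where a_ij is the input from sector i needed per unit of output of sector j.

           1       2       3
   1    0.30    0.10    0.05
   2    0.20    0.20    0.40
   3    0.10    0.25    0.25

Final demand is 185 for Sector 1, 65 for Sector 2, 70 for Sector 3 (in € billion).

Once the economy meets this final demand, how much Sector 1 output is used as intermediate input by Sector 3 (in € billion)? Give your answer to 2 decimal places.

z_13 = 11.38

I − A =
  [   0.70    -0.10    -0.05]
  [  -0.20     0.80    -0.40]
  [  -0.10    -0.25     0.75]
Cofactors of I−A, C_ij = (−1)^(i+j)·(minor ij) (rows/columns in the sector order above):
  C_11 = (0.80)(0.75) − (-0.40)(-0.25) = 0.5000
  C_12 = −[(-0.20)(0.75) − (-0.40)(-0.10)] = 0.1900
  C_13 = (-0.20)(-0.25) − (0.80)(-0.10) = 0.1300
  C_21 = −[(-0.10)(0.75) − (-0.05)(-0.25)] = 0.0875
  C_22 = (0.70)(0.75) − (-0.05)(-0.10) = 0.5200
  C_23 = −[(0.70)(-0.25) − (-0.10)(-0.10)] = 0.1850
  C_31 = (-0.10)(-0.40) − (-0.05)(0.80) = 0.0800
  C_32 = −[(0.70)(-0.40) − (-0.05)(-0.20)] = 0.2900
  C_33 = (0.70)(0.80) − (-0.10)(-0.20) = 0.5400
det(I−A) = Σ_j (I−A)_1j·C_1j = (0.70)(0.5000) + (-0.10)(0.1900) + (-0.05)(0.1300) = 0.3245
adj(I−A) = Cᵀ =
  [ 0.5000   0.0875   0.0800]
  [ 0.1900   0.5200   0.2900]
  [ 0.1300   0.1850   0.5400]
(I − A)⁻¹ = adj(I−A) / det(I−A) ≈
  [   1.5408     0.2696     0.2465]
  [   0.5855     1.6025     0.8937]
  [   0.4006     0.5701     1.6641]
First solve x = (I − A)⁻¹ d = adj(I−A)·d / det(I−A); in particular x_3 = (0.1300·185 + 0.1850·65 + 0.5400·70) / 0.3245 = 73.875 / 0.3245 ≈ 227.6579.
Intermediate flow from 1 to 3: z_13 = a_13 · x_3 = 0.05 × 73.875 / 0.3245 = 3.69375 / 0.3245 ≈ 11.38.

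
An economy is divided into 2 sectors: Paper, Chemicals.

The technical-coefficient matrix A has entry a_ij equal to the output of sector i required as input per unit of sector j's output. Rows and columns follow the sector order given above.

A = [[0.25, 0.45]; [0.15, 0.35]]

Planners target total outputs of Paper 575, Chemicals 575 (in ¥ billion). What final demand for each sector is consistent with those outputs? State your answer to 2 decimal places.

I − A =
  [   0.75    -0.45]
  [  -0.15     0.65]
d = (I − A) x:
  d_P = (+0.75)·575 + (-0.45)·575 = 172.50
  d_C = (-0.15)·575 + (+0.65)·575 = 287.50

d_P = 172.50, d_C = 287.50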